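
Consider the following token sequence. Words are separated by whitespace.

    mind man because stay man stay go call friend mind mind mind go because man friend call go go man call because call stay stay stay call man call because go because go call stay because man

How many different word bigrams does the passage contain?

37 tokens → 36 bigram windows in total.
Repeated bigrams (each contributes count−1 duplicates):
  because go: 2
  because man: 2
  call because: 2
  call stay: 2
  go because: 2
  go call: 2
  man call: 2
  mind mind: 2
  … (1 more repeated)
9 duplicate windows → 36 − 9 = 27 distinct.

27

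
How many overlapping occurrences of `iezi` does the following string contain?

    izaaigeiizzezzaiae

Sliding a length-4 window over the 18 characters (15 positions):
  (no match at any position)

0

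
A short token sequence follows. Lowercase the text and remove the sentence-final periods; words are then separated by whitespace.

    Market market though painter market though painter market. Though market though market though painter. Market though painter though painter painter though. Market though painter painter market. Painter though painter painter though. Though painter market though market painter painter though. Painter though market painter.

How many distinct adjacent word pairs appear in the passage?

43 tokens → 42 bigram windows in total.
Repeated bigrams (each contributes count−1 duplicates):
  though painter: 9
  market though: 8
  painter though: 6
  painter market: 5
  though market: 5
  painter painter: 4
  market painter: 3
33 duplicate windows → 42 − 33 = 9 distinct.

9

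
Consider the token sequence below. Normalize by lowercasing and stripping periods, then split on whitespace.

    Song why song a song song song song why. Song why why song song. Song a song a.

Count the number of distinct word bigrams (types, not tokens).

6

18 tokens → 17 bigram windows in total.
Repeated bigrams (each contributes count−1 duplicates):
  song song: 5
  song a: 3
  song why: 3
  why song: 3
  a song: 2
11 duplicate windows → 17 − 11 = 6 distinct.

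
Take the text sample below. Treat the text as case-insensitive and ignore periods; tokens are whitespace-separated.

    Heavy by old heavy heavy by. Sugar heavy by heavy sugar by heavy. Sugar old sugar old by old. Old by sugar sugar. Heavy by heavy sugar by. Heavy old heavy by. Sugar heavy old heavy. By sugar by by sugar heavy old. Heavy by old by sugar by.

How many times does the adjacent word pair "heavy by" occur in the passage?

7

Scanning the 48 overlapping bigram windows for "heavy by":
  position 1–2: heavy by
  position 5–6: heavy by
  position 8–9: heavy by
  position 24–25: heavy by
  position 31–32: heavy by
  position 36–37: heavy by
  position 44–45: heavy by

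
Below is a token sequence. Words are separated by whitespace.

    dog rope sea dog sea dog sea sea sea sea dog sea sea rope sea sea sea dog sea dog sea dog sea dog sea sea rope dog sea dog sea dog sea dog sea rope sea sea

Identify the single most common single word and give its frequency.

"sea", 22 times

Unigram frequencies (highest first):
  sea: 22
  dog: 12
  rope: 4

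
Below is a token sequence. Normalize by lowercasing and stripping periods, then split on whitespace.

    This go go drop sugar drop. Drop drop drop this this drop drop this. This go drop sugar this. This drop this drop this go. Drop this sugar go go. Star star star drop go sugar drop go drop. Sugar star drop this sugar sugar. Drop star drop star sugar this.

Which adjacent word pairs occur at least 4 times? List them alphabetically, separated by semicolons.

drop drop; drop this; go drop

Bigram counts meeting the condition (at least 4 times):
  drop drop: 4
  drop this: 6
  go drop: 4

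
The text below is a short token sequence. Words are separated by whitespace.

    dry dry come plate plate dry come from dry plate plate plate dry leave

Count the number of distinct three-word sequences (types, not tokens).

14 tokens → 12 trigram windows in total.
Repeated trigrams (each contributes count−1 duplicates):
  plate plate dry: 2
1 duplicate windows → 12 − 1 = 11 distinct.

11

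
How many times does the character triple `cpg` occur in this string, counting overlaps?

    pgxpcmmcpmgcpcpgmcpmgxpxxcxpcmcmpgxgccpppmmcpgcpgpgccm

3

Sliding a length-3 window over the 54 characters (52 positions):
  position 14–16: cpg
  position 44–46: cpg
  position 47–49: cpg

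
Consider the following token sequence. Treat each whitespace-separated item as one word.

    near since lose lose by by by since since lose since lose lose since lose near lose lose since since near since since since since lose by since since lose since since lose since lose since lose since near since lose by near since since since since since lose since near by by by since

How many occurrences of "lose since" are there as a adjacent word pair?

8

Scanning the 54 overlapping bigram windows for "lose since":
  position 10–11: lose since
  position 13–14: lose since
  position 18–19: lose since
  position 30–31: lose since
  position 33–34: lose since
  position 35–36: lose since
  position 37–38: lose since
  position 49–50: lose since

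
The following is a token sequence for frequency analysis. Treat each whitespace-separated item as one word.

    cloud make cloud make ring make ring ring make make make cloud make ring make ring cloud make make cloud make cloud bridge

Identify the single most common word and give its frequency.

Unigram frequencies (highest first):
  make: 11
  cloud: 6
  ring: 5
  bridge: 1

"make", 11 times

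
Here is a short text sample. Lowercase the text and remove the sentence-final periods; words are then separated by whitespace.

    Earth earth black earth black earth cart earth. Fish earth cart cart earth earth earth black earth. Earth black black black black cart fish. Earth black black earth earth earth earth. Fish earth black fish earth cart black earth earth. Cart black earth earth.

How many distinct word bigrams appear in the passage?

44 tokens → 43 bigram windows in total.
Repeated bigrams (each contributes count−1 duplicates):
  earth earth: 9
  black earth: 6
  earth black: 6
  black black: 4
  earth cart: 4
  fish earth: 4
  cart black: 2
  cart earth: 2
  … (1 more repeated)
30 duplicate windows → 43 − 30 = 13 distinct.

13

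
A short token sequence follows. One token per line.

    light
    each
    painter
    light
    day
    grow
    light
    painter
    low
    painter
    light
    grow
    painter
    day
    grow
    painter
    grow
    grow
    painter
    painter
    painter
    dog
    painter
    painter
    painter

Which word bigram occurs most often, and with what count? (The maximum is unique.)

"painter painter", 4 times

Bigram frequencies (highest first):
  painter painter: 4
  grow painter: 3
  painter light: 2
  day grow: 2
  light each: 1
  each painter: 1
  … (11 more, each ≤ 1)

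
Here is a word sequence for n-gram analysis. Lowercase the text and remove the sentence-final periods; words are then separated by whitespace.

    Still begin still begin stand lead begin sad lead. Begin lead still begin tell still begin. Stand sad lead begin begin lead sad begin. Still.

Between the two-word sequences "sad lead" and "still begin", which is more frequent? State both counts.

"sad lead": 2 occurrences
"still begin": 4 occurrences

"still begin" (4 vs 2)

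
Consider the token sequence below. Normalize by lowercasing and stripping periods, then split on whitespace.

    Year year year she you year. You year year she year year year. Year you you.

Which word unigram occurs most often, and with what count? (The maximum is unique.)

"year", 10 times

Unigram frequencies (highest first):
  year: 10
  you: 4
  she: 2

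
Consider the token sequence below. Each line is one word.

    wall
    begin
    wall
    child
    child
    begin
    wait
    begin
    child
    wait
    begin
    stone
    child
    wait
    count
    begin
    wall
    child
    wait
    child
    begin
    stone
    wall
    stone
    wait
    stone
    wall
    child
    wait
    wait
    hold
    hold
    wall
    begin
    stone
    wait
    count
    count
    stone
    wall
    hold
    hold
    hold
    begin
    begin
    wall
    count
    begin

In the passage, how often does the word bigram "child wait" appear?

Scanning the 47 overlapping bigram windows for "child wait":
  position 9–10: child wait
  position 13–14: child wait
  position 18–19: child wait
  position 28–29: child wait

4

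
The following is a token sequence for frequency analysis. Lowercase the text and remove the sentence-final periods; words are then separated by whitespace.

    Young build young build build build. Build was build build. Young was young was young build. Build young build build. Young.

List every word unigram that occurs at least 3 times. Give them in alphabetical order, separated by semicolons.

build; was; young

Unigram counts meeting the condition (at least 3 times):
  build: 11
  was: 3
  young: 7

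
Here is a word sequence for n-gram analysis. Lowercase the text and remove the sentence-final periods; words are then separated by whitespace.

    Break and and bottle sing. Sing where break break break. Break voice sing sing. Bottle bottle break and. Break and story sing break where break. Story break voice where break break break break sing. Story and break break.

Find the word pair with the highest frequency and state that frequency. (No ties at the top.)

"break break", 7 times

Bigram frequencies (highest first):
  break break: 7
  break and: 3
  where break: 3
  sing sing: 2
  break voice: 2
  and break: 2
  … (18 more, each ≤ 1)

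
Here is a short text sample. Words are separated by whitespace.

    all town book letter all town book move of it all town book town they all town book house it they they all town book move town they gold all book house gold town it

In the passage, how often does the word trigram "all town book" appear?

Scanning the 33 overlapping trigram windows for "all town book":
  position 1–3: all town book
  position 5–7: all town book
  position 11–13: all town book
  position 16–18: all town book
  position 23–25: all town book

5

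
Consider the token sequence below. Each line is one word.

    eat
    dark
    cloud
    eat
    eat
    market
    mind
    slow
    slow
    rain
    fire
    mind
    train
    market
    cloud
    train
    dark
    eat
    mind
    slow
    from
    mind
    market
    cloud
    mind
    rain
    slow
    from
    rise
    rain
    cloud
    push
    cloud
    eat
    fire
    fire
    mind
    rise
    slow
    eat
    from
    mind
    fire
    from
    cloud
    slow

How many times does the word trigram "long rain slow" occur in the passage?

0

Scanning the 44 overlapping trigram windows for "long rain slow":
  (none found)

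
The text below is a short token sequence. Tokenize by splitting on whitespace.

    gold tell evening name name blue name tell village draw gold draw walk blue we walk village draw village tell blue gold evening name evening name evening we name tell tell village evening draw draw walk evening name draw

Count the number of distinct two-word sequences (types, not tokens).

30

39 tokens → 38 bigram windows in total.
Repeated bigrams (each contributes count−1 duplicates):
  evening name: 4
  draw walk: 2
  name evening: 2
  name tell: 2
  tell village: 2
  village draw: 2
8 duplicate windows → 38 − 8 = 30 distinct.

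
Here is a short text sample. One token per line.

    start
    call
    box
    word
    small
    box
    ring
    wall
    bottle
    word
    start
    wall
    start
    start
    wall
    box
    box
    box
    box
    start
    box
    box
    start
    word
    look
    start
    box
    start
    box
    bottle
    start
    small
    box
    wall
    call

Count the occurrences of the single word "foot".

0

Scanning the 35 tokens for "foot":
  (none found)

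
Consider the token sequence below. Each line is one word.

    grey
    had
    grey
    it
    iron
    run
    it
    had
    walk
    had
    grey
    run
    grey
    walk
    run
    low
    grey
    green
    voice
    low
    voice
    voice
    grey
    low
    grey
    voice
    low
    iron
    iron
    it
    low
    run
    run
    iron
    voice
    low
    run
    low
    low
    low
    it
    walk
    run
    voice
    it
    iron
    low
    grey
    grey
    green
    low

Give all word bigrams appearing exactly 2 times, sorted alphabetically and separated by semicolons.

grey green; had grey; it iron; low low; low run; run low; walk run

Bigram counts meeting the condition (exactly 2 times):
  grey green: 2
  had grey: 2
  it iron: 2
  low low: 2
  low run: 2
  run low: 2
  walk run: 2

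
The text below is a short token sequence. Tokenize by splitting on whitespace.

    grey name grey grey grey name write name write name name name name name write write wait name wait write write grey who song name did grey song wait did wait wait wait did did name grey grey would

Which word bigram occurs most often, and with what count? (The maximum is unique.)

"name name", 4 times

Bigram frequencies (highest first):
  name name: 4
  grey grey: 3
  name write: 3
  grey name: 2
  name grey: 2
  write name: 2
  … (19 more, each ≤ 2)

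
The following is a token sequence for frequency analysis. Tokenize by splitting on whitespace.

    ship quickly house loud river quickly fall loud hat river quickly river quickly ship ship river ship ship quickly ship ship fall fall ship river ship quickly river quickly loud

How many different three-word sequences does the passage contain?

25

30 tokens → 28 trigram windows in total.
Repeated trigrams (each contributes count−1 duplicates):
  quickly river quickly: 2
  quickly ship ship: 2
  ship river ship: 2
3 duplicate windows → 28 − 3 = 25 distinct.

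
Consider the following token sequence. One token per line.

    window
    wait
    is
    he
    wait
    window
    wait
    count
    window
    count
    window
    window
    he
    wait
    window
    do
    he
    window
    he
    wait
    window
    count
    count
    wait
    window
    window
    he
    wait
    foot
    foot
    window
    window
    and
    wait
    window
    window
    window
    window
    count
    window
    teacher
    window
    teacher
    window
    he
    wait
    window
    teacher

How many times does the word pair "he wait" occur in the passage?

5

Scanning the 47 overlapping bigram windows for "he wait":
  position 4–5: he wait
  position 13–14: he wait
  position 19–20: he wait
  position 27–28: he wait
  position 45–46: he wait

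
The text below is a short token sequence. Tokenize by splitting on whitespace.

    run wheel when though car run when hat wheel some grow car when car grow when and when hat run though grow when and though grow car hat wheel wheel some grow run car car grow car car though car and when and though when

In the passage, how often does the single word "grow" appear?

6

Scanning the 45 tokens for "grow":
  position 11: grow
  position 15: grow
  position 22: grow
  position 26: grow
  position 32: grow
  position 36: grow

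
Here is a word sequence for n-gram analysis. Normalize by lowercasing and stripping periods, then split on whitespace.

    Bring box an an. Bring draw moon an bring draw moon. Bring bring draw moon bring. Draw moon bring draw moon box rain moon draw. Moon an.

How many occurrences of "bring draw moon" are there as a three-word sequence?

Scanning the 25 overlapping trigram windows for "bring draw moon":
  position 5–7: bring draw moon
  position 9–11: bring draw moon
  position 13–15: bring draw moon
  position 16–18: bring draw moon
  position 19–21: bring draw moon

5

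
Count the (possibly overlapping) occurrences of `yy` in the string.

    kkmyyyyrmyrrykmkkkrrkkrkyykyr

4

Sliding a length-2 window over the 29 characters (28 positions):
  position 4–5: yy
  position 5–6: yy
  position 6–7: yy
  position 25–26: yy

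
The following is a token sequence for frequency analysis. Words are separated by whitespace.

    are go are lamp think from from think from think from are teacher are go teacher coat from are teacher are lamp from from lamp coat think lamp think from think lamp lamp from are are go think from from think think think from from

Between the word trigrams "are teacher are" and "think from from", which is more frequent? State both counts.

"think from from" (3 vs 2)

"are teacher are": 2 occurrences
"think from from": 3 occurrences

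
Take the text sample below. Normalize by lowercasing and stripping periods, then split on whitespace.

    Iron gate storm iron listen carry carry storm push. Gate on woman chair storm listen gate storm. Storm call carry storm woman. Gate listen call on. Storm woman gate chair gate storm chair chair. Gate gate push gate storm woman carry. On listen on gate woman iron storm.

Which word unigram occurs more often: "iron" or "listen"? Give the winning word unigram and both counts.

"iron": 3 occurrences
"listen": 4 occurrences

"listen" (4 vs 3)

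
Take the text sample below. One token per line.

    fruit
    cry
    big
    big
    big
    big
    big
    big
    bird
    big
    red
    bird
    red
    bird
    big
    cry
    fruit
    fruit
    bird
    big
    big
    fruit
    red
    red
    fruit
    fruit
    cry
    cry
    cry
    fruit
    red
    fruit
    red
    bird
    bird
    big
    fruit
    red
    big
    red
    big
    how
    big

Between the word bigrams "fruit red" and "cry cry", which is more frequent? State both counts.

"fruit red" (4 vs 2)

"fruit red": 4 occurrences
"cry cry": 2 occurrences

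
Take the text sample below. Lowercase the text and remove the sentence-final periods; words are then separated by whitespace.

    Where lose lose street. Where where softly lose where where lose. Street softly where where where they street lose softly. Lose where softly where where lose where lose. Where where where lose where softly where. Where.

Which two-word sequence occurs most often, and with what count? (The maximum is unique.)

"where where", 8 times

Bigram frequencies (highest first):
  where where: 8
  where lose: 5
  lose where: 5
  where softly: 3
  softly where: 3
  lose street: 2
  … (8 more, each ≤ 2)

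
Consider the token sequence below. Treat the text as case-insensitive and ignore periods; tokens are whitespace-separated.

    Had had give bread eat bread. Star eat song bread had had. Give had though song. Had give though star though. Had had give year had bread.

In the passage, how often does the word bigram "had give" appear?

Scanning the 26 overlapping bigram windows for "had give":
  position 2–3: had give
  position 12–13: had give
  position 17–18: had give
  position 23–24: had give

4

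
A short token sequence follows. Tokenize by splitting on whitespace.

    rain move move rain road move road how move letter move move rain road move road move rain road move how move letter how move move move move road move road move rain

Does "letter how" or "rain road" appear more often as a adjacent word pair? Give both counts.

"rain road" (3 vs 1)

"letter how": 1 occurrence
"rain road": 3 occurrences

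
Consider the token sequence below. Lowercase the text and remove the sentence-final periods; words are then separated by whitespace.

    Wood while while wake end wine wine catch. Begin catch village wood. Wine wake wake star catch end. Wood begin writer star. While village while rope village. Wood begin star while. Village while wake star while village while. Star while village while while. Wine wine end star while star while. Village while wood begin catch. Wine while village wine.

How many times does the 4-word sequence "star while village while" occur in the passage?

Scanning the 56 overlapping 4-gram windows for "star while village while":
  position 22–25: star while village while
  position 30–33: star while village while
  position 35–38: star while village while
  position 39–42: star while village while
  position 49–52: star while village while

5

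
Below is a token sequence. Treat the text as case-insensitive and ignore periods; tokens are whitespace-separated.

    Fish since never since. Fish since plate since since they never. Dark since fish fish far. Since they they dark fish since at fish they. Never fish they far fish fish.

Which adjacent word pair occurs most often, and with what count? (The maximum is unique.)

Bigram frequencies (highest first):
  fish since: 3
  since fish: 2
  since they: 2
  they never: 2
  fish fish: 2
  fish they: 2
  … (17 more, each ≤ 1)

"fish since", 3 times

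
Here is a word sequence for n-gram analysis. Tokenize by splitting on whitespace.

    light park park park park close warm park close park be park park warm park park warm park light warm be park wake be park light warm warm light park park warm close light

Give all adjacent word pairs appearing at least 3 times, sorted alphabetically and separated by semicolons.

be park; park park; park warm; warm park

Bigram counts meeting the condition (at least 3 times):
  be park: 3
  park park: 6
  park warm: 3
  warm park: 3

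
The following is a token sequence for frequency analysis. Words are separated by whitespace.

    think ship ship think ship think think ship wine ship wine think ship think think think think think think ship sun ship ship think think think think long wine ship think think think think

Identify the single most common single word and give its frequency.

Unigram frequencies (highest first):
  think: 19
  ship: 10
  wine: 3
  sun: 1
  long: 1

"think", 19 times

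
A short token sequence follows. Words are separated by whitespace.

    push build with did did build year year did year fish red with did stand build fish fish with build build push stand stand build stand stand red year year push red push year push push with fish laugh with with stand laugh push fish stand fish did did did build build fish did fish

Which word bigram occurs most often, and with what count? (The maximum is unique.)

"did did", 3 times

Bigram frequencies (highest first):
  did did: 3
  with did: 2
  did build: 2
  year year: 2
  stand build: 2
  build fish: 2
  … (37 more, each ≤ 2)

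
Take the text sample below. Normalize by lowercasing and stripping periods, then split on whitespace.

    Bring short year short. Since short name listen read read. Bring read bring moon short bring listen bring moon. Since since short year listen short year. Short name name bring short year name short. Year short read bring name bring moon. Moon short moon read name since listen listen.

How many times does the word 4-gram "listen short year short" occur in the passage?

Scanning the 46 overlapping 4-gram windows for "listen short year short":
  position 24–27: listen short year short

1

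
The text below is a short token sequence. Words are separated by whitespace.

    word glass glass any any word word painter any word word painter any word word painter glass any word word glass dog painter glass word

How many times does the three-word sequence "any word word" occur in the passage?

Scanning the 23 overlapping trigram windows for "any word word":
  position 5–7: any word word
  position 9–11: any word word
  position 13–15: any word word
  position 18–20: any word word

4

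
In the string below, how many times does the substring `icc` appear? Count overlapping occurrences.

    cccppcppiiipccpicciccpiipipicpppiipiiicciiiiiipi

Sliding a length-3 window over the 48 characters (46 positions):
  position 16–18: icc
  position 19–21: icc
  position 38–40: icc

3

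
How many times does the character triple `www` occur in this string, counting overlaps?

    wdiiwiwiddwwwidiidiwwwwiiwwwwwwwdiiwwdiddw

8

Sliding a length-3 window over the 42 characters (40 positions):
  position 11–13: www
  position 20–22: www
  position 21–23: www
  position 26–28: www
  position 27–29: www
  position 28–30: www
  position 29–31: www
  position 30–32: www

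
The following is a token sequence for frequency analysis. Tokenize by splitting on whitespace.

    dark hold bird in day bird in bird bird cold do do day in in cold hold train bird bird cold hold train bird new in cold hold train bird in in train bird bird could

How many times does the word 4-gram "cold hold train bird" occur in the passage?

Scanning the 33 overlapping 4-gram windows for "cold hold train bird":
  position 16–19: cold hold train bird
  position 21–24: cold hold train bird
  position 27–30: cold hold train bird

3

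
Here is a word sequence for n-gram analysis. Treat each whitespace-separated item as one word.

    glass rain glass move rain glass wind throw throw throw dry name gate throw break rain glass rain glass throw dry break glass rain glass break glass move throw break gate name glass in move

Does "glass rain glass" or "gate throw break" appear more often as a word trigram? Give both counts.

"glass rain glass": 3 occurrences
"gate throw break": 1 occurrence

"glass rain glass" (3 vs 1)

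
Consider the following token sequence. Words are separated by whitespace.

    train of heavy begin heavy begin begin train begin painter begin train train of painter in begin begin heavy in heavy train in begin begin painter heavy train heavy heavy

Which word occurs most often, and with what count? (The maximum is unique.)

"begin", 9 times

Unigram frequencies (highest first):
  begin: 9
  heavy: 7
  train: 6
  painter: 3
  in: 3
  of: 2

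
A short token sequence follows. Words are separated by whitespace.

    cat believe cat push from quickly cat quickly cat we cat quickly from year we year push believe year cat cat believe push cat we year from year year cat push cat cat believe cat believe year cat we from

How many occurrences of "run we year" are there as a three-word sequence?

Scanning the 38 overlapping trigram windows for "run we year":
  (none found)

0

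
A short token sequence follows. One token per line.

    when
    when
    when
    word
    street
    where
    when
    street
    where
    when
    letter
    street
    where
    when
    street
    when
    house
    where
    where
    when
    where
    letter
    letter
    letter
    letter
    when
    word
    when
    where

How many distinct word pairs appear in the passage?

17

29 tokens → 28 bigram windows in total.
Repeated bigrams (each contributes count−1 duplicates):
  where when: 4
  letter letter: 3
  street where: 3
  when street: 2
  when when: 2
  when where: 2
  when word: 2
11 duplicate windows → 28 − 11 = 17 distinct.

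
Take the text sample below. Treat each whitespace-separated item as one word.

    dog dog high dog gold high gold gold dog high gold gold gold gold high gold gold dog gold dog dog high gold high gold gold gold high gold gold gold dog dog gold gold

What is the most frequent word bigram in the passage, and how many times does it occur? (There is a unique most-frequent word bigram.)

"gold gold", 10 times

Bigram frequencies (highest first):
  gold gold: 10
  high gold: 6
  gold high: 4
  gold dog: 4
  dog dog: 3
  dog high: 3
  … (2 more, each ≤ 3)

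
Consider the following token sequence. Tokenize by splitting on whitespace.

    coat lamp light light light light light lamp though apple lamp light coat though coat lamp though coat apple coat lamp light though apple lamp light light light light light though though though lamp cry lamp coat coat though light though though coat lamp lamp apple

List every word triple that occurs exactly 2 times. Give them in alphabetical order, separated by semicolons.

apple lamp light; coat lamp light; lamp light light; light though though; though apple lamp; though coat lamp

Trigram counts meeting the condition (exactly 2 times):
  apple lamp light: 2
  coat lamp light: 2
  lamp light light: 2
  light though though: 2
  though apple lamp: 2
  though coat lamp: 2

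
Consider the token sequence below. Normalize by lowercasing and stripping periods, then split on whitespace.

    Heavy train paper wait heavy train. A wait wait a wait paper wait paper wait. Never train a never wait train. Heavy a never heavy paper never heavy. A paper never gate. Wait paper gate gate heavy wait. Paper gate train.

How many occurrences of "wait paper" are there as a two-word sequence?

Scanning the 40 overlapping bigram windows for "wait paper":
  position 11–12: wait paper
  position 13–14: wait paper
  position 33–34: wait paper
  position 38–39: wait paper

4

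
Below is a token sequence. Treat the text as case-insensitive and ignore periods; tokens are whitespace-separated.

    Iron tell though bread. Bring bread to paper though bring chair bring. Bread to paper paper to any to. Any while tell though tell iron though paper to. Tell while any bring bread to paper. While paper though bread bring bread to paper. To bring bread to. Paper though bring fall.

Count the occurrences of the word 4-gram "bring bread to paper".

Scanning the 48 overlapping 4-gram windows for "bring bread to paper":
  position 5–8: bring bread to paper
  position 12–15: bring bread to paper
  position 32–35: bring bread to paper
  position 40–43: bring bread to paper
  position 45–48: bring bread to paper

5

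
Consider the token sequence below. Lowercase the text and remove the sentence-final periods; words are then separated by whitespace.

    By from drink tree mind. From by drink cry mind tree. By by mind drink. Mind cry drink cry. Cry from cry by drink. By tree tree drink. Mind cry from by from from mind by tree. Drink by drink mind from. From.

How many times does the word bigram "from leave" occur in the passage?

0

Scanning the 42 overlapping bigram windows for "from leave":
  (none found)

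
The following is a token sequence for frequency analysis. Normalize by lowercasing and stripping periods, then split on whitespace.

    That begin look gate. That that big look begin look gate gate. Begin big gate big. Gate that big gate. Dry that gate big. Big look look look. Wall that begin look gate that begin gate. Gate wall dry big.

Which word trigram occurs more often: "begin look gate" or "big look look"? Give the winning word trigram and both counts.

"begin look gate" (3 vs 1)

"begin look gate": 3 occurrences
"big look look": 1 occurrence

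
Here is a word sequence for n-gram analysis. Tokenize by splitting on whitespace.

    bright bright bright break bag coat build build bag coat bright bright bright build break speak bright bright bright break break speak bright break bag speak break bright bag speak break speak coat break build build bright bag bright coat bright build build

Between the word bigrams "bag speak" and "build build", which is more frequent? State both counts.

"bag speak": 2 occurrences
"build build": 3 occurrences

"build build" (3 vs 2)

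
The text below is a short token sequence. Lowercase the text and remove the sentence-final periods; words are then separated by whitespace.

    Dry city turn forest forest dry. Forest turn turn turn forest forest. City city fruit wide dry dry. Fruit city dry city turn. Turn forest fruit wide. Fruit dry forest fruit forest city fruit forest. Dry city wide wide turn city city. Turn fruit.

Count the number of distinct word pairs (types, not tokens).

44 tokens → 43 bigram windows in total.
Repeated bigrams (each contributes count−1 duplicates):
  city turn: 3
  dry city: 3
  turn forest: 3
  turn turn: 3
  city city: 2
  city fruit: 2
  dry forest: 2
  forest city: 2
  … (5 more repeated)
17 duplicate windows → 43 − 17 = 26 distinct.

26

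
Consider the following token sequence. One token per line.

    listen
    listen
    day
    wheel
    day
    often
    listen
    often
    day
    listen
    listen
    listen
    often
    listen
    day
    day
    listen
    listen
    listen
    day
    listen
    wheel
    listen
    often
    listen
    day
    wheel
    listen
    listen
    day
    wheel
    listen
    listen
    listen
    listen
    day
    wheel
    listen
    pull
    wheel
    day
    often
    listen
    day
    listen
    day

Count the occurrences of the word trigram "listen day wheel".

4

Scanning the 44 overlapping trigram windows for "listen day wheel":
  position 2–4: listen day wheel
  position 25–27: listen day wheel
  position 29–31: listen day wheel
  position 35–37: listen day wheel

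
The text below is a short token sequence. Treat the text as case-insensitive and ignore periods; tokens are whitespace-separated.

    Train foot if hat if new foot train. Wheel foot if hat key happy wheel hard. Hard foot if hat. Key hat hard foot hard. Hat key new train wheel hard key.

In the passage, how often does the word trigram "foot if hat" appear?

3

Scanning the 30 overlapping trigram windows for "foot if hat":
  position 2–4: foot if hat
  position 10–12: foot if hat
  position 18–20: foot if hat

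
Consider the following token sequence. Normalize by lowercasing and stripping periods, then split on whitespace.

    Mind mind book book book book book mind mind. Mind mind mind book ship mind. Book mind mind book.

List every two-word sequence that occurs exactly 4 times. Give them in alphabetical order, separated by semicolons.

Bigram counts meeting the condition (exactly 4 times):
  book book: 4
  mind book: 4

book book; mind book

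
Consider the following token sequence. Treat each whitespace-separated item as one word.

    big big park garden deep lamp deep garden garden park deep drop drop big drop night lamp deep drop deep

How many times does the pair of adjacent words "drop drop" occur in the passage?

1

Scanning the 19 overlapping bigram windows for "drop drop":
  position 12–13: drop drop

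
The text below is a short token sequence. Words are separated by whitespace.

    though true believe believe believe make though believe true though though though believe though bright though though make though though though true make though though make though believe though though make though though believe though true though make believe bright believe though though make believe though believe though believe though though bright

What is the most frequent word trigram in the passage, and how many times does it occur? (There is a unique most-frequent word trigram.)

"though believe though", 5 times

Trigram frequencies (highest first):
  though believe though: 5
  though though make: 4
  though make though: 3
  make though though: 3
  believe though though: 3
  make though believe: 2
  … (26 more, each ≤ 2)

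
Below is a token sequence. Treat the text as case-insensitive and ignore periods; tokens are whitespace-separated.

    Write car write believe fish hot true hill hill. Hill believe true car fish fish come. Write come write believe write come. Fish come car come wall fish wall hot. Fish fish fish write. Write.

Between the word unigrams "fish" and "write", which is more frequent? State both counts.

"fish": 8 occurrences
"write": 7 occurrences

"fish" (8 vs 7)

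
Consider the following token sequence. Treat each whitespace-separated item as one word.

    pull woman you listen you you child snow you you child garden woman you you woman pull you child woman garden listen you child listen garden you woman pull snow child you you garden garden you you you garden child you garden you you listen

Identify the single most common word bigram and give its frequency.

Bigram frequencies (highest first):
  you you: 7
  you child: 4
  garden you: 3
  you garden: 3
  woman you: 2
  you listen: 2
  … (19 more, each ≤ 2)

"you you", 7 times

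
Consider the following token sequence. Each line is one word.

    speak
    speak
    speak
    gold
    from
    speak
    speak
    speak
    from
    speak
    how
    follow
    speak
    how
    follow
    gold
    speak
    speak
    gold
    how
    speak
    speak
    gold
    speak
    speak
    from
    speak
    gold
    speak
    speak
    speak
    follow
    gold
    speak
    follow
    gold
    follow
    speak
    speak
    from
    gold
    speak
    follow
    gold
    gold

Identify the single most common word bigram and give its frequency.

"speak speak", 10 times

Bigram frequencies (highest first):
  speak speak: 10
  gold speak: 5
  speak gold: 4
  follow gold: 4
  from speak: 3
  speak from: 3
  … (10 more, each ≤ 3)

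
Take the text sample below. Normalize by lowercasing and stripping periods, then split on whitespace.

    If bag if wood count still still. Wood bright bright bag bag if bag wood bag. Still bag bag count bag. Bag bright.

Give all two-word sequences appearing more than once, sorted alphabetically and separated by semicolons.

bag bag; bag if; if bag

Bigram counts meeting the condition (more than once):
  bag bag: 3
  bag if: 2
  if bag: 2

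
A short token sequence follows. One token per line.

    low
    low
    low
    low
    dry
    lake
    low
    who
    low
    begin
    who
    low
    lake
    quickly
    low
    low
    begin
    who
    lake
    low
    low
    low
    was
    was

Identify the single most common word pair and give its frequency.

"low low", 6 times

Bigram frequencies (highest first):
  low low: 6
  lake low: 2
  who low: 2
  low begin: 2
  begin who: 2
  low dry: 1
  … (8 more, each ≤ 1)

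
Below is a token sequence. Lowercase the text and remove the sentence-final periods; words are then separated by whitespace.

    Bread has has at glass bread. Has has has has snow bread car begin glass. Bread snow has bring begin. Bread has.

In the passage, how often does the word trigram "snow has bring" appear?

1

Scanning the 20 overlapping trigram windows for "snow has bring":
  position 17–19: snow has bring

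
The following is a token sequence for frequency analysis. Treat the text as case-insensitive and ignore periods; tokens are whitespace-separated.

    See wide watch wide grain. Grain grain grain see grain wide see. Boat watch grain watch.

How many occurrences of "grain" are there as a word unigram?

Scanning the 16 tokens for "grain":
  position 5: grain
  position 6: grain
  position 7: grain
  position 8: grain
  position 10: grain
  position 15: grain

6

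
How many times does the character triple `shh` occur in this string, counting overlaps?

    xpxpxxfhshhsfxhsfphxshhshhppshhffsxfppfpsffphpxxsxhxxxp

4

Sliding a length-3 window over the 55 characters (53 positions):
  position 9–11: shh
  position 21–23: shh
  position 24–26: shh
  position 29–31: shh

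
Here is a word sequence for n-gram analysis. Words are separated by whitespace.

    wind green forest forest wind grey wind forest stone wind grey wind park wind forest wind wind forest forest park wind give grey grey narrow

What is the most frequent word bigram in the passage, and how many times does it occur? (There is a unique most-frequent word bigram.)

Bigram frequencies (highest first):
  wind forest: 3
  forest forest: 2
  forest wind: 2
  wind grey: 2
  grey wind: 2
  park wind: 2
  … (11 more, each ≤ 1)

"wind forest", 3 times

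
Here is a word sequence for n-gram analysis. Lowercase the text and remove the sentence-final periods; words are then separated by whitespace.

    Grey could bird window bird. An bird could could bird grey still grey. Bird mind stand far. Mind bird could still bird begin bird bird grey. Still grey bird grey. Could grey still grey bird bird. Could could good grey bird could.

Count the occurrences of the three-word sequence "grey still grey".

3

Scanning the 40 overlapping trigram windows for "grey still grey":
  position 11–13: grey still grey
  position 26–28: grey still grey
  position 32–34: grey still grey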